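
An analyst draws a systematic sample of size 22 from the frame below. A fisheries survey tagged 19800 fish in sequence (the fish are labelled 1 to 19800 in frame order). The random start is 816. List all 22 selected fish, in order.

816, 1716, 2616, 3516, 4416, 5316, 6216, 7116, 8016, 8916, 9816, 10716, 11616, 12516, 13416, 14316, 15216, 16116, 17016, 17916, 18816, 19716

k = N/n = 19800/22 = 900
fish 1: 816
fish 2: 816 + 900 = 1716
fish 3: 1716 + 900 = 2616
fish 4: 2616 + 900 = 3516
fish 5: 3516 + 900 = 4416
fish 6: 4416 + 900 = 5316
fish 7: 5316 + 900 = 6216
fish 8: 6216 + 900 = 7116
fish 9: 7116 + 900 = 8016
fish 10: 8016 + 900 = 8916
fish 11: 8916 + 900 = 9816
fish 12: 9816 + 900 = 10716
fish 13: 10716 + 900 = 11616
fish 14: 11616 + 900 = 12516
fish 15: 12516 + 900 = 13416
fish 16: 13416 + 900 = 14316
fish 17: 14316 + 900 = 15216
fish 18: 15216 + 900 = 16116
fish 19: 16116 + 900 = 17016
fish 20: 17016 + 900 = 17916
fish 21: 17916 + 900 = 18816
fish 22: 18816 + 900 = 19716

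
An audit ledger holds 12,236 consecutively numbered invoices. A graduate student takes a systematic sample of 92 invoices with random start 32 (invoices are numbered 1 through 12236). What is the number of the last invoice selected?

12135

k = 12236/92 = 133
92nd selection = r + (92−1)·k = 32 + 91×133 = 32 + 12103 = 12135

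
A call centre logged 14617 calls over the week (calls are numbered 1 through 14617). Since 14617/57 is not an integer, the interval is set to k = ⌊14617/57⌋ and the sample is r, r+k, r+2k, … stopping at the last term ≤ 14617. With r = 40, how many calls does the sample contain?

k = ⌊14617/57⌋ = 256
Achieved size = ⌊(14617 − 40)/256⌋ + 1 = ⌊14577/256⌋ + 1 = 56 + 1 = 57
(last selection: 40 + 56×256 = 14376 ≤ 14617; next would be 14632 > 14617)

57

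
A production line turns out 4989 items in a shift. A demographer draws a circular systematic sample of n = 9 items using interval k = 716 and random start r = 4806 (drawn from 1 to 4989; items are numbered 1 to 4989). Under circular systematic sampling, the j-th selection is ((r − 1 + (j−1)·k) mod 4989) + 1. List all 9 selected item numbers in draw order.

Selection 1: 4806
Selection 2: 4806 + 716 = 5522 → 5522 − 4989 = 533
Selection 3: 533 + 716 = 1249
Selection 4: 1249 + 716 = 1965
Selection 5: 1965 + 716 = 2681
Selection 6: 2681 + 716 = 3397
Selection 7: 3397 + 716 = 4113
Selection 8: 4113 + 716 = 4829
Selection 9: 4829 + 716 = 5545 → 5545 − 4989 = 556

4806, 533, 1249, 1965, 2681, 3397, 4113, 4829, 556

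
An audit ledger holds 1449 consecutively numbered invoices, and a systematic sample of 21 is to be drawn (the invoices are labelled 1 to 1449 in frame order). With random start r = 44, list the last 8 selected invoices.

941, 1010, 1079, 1148, 1217, 1286, 1355, 1424

k = N/n = 1449/21 = 69
14th selection = 44 + 13×69 = 941
15th: 941 + 69 = 1010
16th: 1010 + 69 = 1079
17th: 1079 + 69 = 1148
18th: 1148 + 69 = 1217
19th: 1217 + 69 = 1286
20th: 1286 + 69 = 1355
21st: 1355 + 69 = 1424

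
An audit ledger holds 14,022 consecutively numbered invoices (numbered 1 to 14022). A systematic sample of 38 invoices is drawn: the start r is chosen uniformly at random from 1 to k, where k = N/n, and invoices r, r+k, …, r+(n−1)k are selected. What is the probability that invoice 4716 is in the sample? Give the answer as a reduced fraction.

1/369

k = 14022/38 = 369.
Invoice 4716 is selected iff r ≡ 4716 (mod 369); exactly one such r in {1,…,369}.
Inclusion probability = 1/369.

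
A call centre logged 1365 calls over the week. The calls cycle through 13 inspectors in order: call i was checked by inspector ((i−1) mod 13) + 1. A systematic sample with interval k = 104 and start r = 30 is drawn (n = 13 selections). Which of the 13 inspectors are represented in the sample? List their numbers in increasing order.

Consecutive selections differ by k = 104, so their inspector numbers differ by 104 mod 13 = 0.
gcd(104, 13) = 13, so the sample visits 13/13 = 1 distinct residues mod 13.
Start 30 is inspector 4; the inspectors hit are 4.

4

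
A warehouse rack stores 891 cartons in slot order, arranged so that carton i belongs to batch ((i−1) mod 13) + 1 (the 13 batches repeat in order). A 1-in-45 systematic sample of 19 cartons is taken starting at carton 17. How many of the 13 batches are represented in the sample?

Consecutive selections differ by k = 45, so their batch numbers differ by 45 mod 13 = 6.
gcd(45, 13) = 1, so the sample visits 13/1 = 13 distinct residues mod 13.
Start 17 is batch 4; the batches hit are 1, 2, 3, 4, 5, 6, 7, 8, 9, 10, 11, 12, 13.

13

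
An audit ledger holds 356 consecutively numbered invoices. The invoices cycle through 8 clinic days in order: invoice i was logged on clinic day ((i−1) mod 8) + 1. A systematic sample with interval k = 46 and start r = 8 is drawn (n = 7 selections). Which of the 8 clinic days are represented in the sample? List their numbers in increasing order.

2, 4, 6, 8

Consecutive selections differ by k = 46, so their clinic day numbers differ by 46 mod 8 = 6.
gcd(46, 8) = 2, so the sample visits 8/2 = 4 distinct residues mod 8.
Start 8 is clinic day 8; the clinic days hit are 2, 4, 6, 8.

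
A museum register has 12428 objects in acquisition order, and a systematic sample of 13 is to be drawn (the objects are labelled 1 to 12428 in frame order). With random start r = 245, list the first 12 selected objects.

k = N/n = 12428/13 = 956
object 1: 245
object 2: 245 + 956 = 1201
object 3: 1201 + 956 = 2157
object 4: 2157 + 956 = 3113
object 5: 3113 + 956 = 4069
object 6: 4069 + 956 = 5025
object 7: 5025 + 956 = 5981
object 8: 5981 + 956 = 6937
object 9: 6937 + 956 = 7893
object 10: 7893 + 956 = 8849
object 11: 8849 + 956 = 9805
object 12: 9805 + 956 = 10761

245, 1201, 2157, 3113, 4069, 5025, 5981, 6937, 7893, 8849, 9805, 10761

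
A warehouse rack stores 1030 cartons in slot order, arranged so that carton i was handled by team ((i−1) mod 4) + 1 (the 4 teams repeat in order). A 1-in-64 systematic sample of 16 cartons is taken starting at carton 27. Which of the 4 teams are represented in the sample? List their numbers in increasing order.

3

Consecutive selections differ by k = 64, so their team numbers differ by 64 mod 4 = 0.
gcd(64, 4) = 4, so the sample visits 4/4 = 1 distinct residues mod 4.
Start 27 is team 3; the teams hit are 3.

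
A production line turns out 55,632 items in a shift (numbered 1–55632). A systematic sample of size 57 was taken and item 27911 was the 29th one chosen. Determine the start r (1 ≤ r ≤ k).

k = 55632/57 = 976
r = 27911 − (29−1)×976 = 27911 − 27328 = 583

583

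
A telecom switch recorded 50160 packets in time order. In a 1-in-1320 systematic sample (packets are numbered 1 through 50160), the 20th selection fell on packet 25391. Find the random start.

k = 1320
r = 25391 − (20−1)×1320 = 25391 − 25080 = 311

311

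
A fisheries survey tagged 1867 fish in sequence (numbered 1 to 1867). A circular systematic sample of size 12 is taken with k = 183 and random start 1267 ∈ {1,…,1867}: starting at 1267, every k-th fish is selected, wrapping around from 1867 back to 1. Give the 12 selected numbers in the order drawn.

1267, 1450, 1633, 1816, 132, 315, 498, 681, 864, 1047, 1230, 1413

Selection 1: 1267
Selection 2: 1267 + 183 = 1450
Selection 3: 1450 + 183 = 1633
Selection 4: 1633 + 183 = 1816
Selection 5: 1816 + 183 = 1999 → 1999 − 1867 = 132
Selection 6: 132 + 183 = 315
Selection 7: 315 + 183 = 498
Selection 8: 498 + 183 = 681
Selection 9: 681 + 183 = 864
Selection 10: 864 + 183 = 1047
Selection 11: 1047 + 183 = 1230
Selection 12: 1230 + 183 = 1413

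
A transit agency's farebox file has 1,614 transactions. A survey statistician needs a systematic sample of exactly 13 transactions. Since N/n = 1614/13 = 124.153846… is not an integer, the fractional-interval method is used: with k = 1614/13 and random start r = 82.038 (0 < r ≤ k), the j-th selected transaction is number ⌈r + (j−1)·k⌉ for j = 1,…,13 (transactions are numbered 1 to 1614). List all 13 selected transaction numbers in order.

j=1: r + 0k = 82.038 → ⌈·⌉ = 83
j=2: r + 1k = 206.191846… → ⌈·⌉ = 207
j=3: r + 2k = 330.345692… → ⌈·⌉ = 331
j=4: r + 3k = 454.499538… → ⌈·⌉ = 455
j=5: r + 4k = 578.653384… → ⌈·⌉ = 579
j=6: r + 5k = 702.807230… → ⌈·⌉ = 703
j=7: r + 6k = 826.961076… → ⌈·⌉ = 827
j=8: r + 7k = 951.114923… → ⌈·⌉ = 952
j=9: r + 8k = 1075.268769… → ⌈·⌉ = 1076
j=10: r + 9k = 1199.422615… → ⌈·⌉ = 1200
j=11: r + 10k = 1323.576461… → ⌈·⌉ = 1324
j=12: r + 11k = 1447.730307… → ⌈·⌉ = 1448
j=13: r + 12k = 1571.884153… → ⌈·⌉ = 1572

83, 207, 331, 455, 579, 703, 827, 952, 1076, 1200, 1324, 1448, 1572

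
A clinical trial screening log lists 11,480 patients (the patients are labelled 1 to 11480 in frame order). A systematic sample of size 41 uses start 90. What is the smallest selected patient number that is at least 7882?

7930

k = 11480/41 = 280
Steps past start: ⌈(7882 − 90)/280⌉ = ⌈7792/280⌉ = 28
Selected patient: 90 + 28×280 = 7930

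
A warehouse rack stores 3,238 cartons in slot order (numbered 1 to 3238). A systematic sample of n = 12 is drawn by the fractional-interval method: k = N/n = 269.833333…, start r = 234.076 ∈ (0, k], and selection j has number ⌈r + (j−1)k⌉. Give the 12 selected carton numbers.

235, 504, 774, 1044, 1314, 1584, 1854, 2123, 2393, 2663, 2933, 3203

j=1: r + 0k = 234.076 → ⌈·⌉ = 235
j=2: r + 1k = 503.909333… → ⌈·⌉ = 504
j=3: r + 2k = 773.742666… → ⌈·⌉ = 774
j=4: r + 3k = 1043.576 → ⌈·⌉ = 1044
j=5: r + 4k = 1313.409333… → ⌈·⌉ = 1314
j=6: r + 5k = 1583.242666… → ⌈·⌉ = 1584
j=7: r + 6k = 1853.076 → ⌈·⌉ = 1854
j=8: r + 7k = 2122.909333… → ⌈·⌉ = 2123
j=9: r + 8k = 2392.742666… → ⌈·⌉ = 2393
j=10: r + 9k = 2662.576 → ⌈·⌉ = 2663
j=11: r + 10k = 2932.409333… → ⌈·⌉ = 2933
j=12: r + 11k = 3202.242666… → ⌈·⌉ = 3203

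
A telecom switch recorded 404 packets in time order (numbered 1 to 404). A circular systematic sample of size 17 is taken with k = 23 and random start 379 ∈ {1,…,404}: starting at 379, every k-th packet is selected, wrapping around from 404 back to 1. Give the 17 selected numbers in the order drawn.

Selection 1: 379
Selection 2: 379 + 23 = 402
Selection 3: 402 + 23 = 425 → 425 − 404 = 21
Selection 4: 21 + 23 = 44
Selection 5: 44 + 23 = 67
Selection 6: 67 + 23 = 90
Selection 7: 90 + 23 = 113
Selection 8: 113 + 23 = 136
Selection 9: 136 + 23 = 159
Selection 10: 159 + 23 = 182
Selection 11: 182 + 23 = 205
Selection 12: 205 + 23 = 228
Selection 13: 228 + 23 = 251
Selection 14: 251 + 23 = 274
Selection 15: 274 + 23 = 297
Selection 16: 297 + 23 = 320
Selection 17: 320 + 23 = 343

379, 402, 21, 44, 67, 90, 113, 136, 159, 182, 205, 228, 251, 274, 297, 320, 343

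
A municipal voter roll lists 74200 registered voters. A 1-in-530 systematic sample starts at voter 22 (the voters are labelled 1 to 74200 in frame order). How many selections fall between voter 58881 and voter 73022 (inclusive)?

k = 530
First selection ≥ 58881: 22 + ⌈(58881−22)/530⌉·530 = 22 + 112×530 = 59382
Last selection ≤ 73022: 22 + ⌊(73022−22)/530⌋·530 = 22 + 137×530 = 72632
Count = 137 − 112 + 1 = 26

26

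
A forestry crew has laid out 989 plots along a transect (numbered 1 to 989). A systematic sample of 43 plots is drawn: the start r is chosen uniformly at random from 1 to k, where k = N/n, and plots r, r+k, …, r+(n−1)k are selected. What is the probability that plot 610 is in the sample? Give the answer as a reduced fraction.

k = 989/43 = 23.
Plot 610 is selected iff r ≡ 610 (mod 23); exactly one such r in {1,…,23}.
Inclusion probability = 1/23.

1/23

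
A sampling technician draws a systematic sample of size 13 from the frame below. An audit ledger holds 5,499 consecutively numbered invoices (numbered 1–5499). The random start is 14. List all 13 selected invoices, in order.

14, 437, 860, 1283, 1706, 2129, 2552, 2975, 3398, 3821, 4244, 4667, 5090

k = N/n = 5499/13 = 423
invoice 1: 14
invoice 2: 14 + 423 = 437
invoice 3: 437 + 423 = 860
invoice 4: 860 + 423 = 1283
invoice 5: 1283 + 423 = 1706
invoice 6: 1706 + 423 = 2129
invoice 7: 2129 + 423 = 2552
invoice 8: 2552 + 423 = 2975
invoice 9: 2975 + 423 = 3398
invoice 10: 3398 + 423 = 3821
invoice 11: 3821 + 423 = 4244
invoice 12: 4244 + 423 = 4667
invoice 13: 4667 + 423 = 5090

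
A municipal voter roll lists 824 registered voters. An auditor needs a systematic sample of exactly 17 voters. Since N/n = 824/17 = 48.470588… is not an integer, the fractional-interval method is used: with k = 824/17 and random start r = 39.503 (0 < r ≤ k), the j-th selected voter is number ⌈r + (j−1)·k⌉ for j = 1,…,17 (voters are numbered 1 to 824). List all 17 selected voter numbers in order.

j=1: r + 0k = 39.503 → ⌈·⌉ = 40
j=2: r + 1k = 87.973588… → ⌈·⌉ = 88
j=3: r + 2k = 136.444176… → ⌈·⌉ = 137
j=4: r + 3k = 184.914764… → ⌈·⌉ = 185
j=5: r + 4k = 233.385352… → ⌈·⌉ = 234
j=6: r + 5k = 281.855941… → ⌈·⌉ = 282
j=7: r + 6k = 330.326529… → ⌈·⌉ = 331
j=8: r + 7k = 378.797117… → ⌈·⌉ = 379
j=9: r + 8k = 427.267705… → ⌈·⌉ = 428
j=10: r + 9k = 475.738294… → ⌈·⌉ = 476
j=11: r + 10k = 524.208882… → ⌈·⌉ = 525
j=12: r + 11k = 572.679470… → ⌈·⌉ = 573
j=13: r + 12k = 621.150058… → ⌈·⌉ = 622
j=14: r + 13k = 669.620647… → ⌈·⌉ = 670
j=15: r + 14k = 718.091235… → ⌈·⌉ = 719
j=16: r + 15k = 766.561823… → ⌈·⌉ = 767
j=17: r + 16k = 815.032411… → ⌈·⌉ = 816

40, 88, 137, 185, 234, 282, 331, 379, 428, 476, 525, 573, 622, 670, 719, 767, 816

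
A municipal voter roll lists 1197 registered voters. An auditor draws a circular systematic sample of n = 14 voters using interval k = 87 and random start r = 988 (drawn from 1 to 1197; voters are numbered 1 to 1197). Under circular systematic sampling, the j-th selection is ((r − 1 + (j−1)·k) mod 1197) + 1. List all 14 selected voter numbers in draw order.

Selection 1: 988
Selection 2: 988 + 87 = 1075
Selection 3: 1075 + 87 = 1162
Selection 4: 1162 + 87 = 1249 → 1249 − 1197 = 52
Selection 5: 52 + 87 = 139
Selection 6: 139 + 87 = 226
Selection 7: 226 + 87 = 313
Selection 8: 313 + 87 = 400
Selection 9: 400 + 87 = 487
Selection 10: 487 + 87 = 574
Selection 11: 574 + 87 = 661
Selection 12: 661 + 87 = 748
Selection 13: 748 + 87 = 835
Selection 14: 835 + 87 = 922

988, 1075, 1162, 52, 139, 226, 313, 400, 487, 574, 661, 748, 835, 922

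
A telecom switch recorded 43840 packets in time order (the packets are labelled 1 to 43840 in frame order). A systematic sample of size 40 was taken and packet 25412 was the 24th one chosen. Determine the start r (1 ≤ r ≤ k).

204

k = 43840/40 = 1096
r = 25412 − (24−1)×1096 = 25412 − 25208 = 204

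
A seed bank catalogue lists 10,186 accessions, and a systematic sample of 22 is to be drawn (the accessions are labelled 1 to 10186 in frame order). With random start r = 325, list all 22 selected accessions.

k = N/n = 10186/22 = 463
accession 1: 325
accession 2: 325 + 463 = 788
accession 3: 788 + 463 = 1251
accession 4: 1251 + 463 = 1714
accession 5: 1714 + 463 = 2177
accession 6: 2177 + 463 = 2640
accession 7: 2640 + 463 = 3103
accession 8: 3103 + 463 = 3566
accession 9: 3566 + 463 = 4029
accession 10: 4029 + 463 = 4492
accession 11: 4492 + 463 = 4955
accession 12: 4955 + 463 = 5418
accession 13: 5418 + 463 = 5881
accession 14: 5881 + 463 = 6344
accession 15: 6344 + 463 = 6807
accession 16: 6807 + 463 = 7270
accession 17: 7270 + 463 = 7733
accession 18: 7733 + 463 = 8196
accession 19: 8196 + 463 = 8659
accession 20: 8659 + 463 = 9122
accession 21: 9122 + 463 = 9585
accession 22: 9585 + 463 = 10048

325, 788, 1251, 1714, 2177, 2640, 3103, 3566, 4029, 4492, 4955, 5418, 5881, 6344, 6807, 7270, 7733, 8196, 8659, 9122, 9585, 10048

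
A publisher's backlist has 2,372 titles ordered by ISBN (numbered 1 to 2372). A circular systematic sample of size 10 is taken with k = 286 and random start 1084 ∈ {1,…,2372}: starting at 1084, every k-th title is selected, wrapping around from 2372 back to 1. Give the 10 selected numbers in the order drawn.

1084, 1370, 1656, 1942, 2228, 142, 428, 714, 1000, 1286

Selection 1: 1084
Selection 2: 1084 + 286 = 1370
Selection 3: 1370 + 286 = 1656
Selection 4: 1656 + 286 = 1942
Selection 5: 1942 + 286 = 2228
Selection 6: 2228 + 286 = 2514 → 2514 − 2372 = 142
Selection 7: 142 + 286 = 428
Selection 8: 428 + 286 = 714
Selection 9: 714 + 286 = 1000
Selection 10: 1000 + 286 = 1286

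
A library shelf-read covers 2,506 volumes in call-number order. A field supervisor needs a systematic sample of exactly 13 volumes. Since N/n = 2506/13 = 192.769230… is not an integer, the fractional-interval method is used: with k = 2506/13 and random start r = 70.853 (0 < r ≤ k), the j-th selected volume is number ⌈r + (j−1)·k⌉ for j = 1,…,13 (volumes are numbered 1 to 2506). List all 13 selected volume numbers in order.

71, 264, 457, 650, 842, 1035, 1228, 1421, 1614, 1806, 1999, 2192, 2385

j=1: r + 0k = 70.853 → ⌈·⌉ = 71
j=2: r + 1k = 263.622230… → ⌈·⌉ = 264
j=3: r + 2k = 456.391461… → ⌈·⌉ = 457
j=4: r + 3k = 649.160692… → ⌈·⌉ = 650
j=5: r + 4k = 841.929923… → ⌈·⌉ = 842
j=6: r + 5k = 1034.699153… → ⌈·⌉ = 1035
j=7: r + 6k = 1227.468384… → ⌈·⌉ = 1228
j=8: r + 7k = 1420.237615… → ⌈·⌉ = 1421
j=9: r + 8k = 1613.006846… → ⌈·⌉ = 1614
j=10: r + 9k = 1805.776076… → ⌈·⌉ = 1806
j=11: r + 10k = 1998.545307… → ⌈·⌉ = 1999
j=12: r + 11k = 2191.314538… → ⌈·⌉ = 2192
j=13: r + 12k = 2384.083769… → ⌈·⌉ = 2385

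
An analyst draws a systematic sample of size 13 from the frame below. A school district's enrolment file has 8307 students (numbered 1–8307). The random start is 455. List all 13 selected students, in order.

k = N/n = 8307/13 = 639
student 1: 455
student 2: 455 + 639 = 1094
student 3: 1094 + 639 = 1733
student 4: 1733 + 639 = 2372
student 5: 2372 + 639 = 3011
student 6: 3011 + 639 = 3650
student 7: 3650 + 639 = 4289
student 8: 4289 + 639 = 4928
student 9: 4928 + 639 = 5567
student 10: 5567 + 639 = 6206
student 11: 6206 + 639 = 6845
student 12: 6845 + 639 = 7484
student 13: 7484 + 639 = 8123

455, 1094, 1733, 2372, 3011, 3650, 4289, 4928, 5567, 6206, 6845, 7484, 8123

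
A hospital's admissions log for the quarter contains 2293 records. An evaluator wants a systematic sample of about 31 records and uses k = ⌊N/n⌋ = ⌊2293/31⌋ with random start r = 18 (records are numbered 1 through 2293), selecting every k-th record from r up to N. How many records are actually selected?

32

k = ⌊2293/31⌋ = 73
Achieved size = ⌊(2293 − 18)/73⌋ + 1 = ⌊2275/73⌋ + 1 = 31 + 1 = 32
(last selection: 18 + 31×73 = 2281 ≤ 2293; next would be 2354 > 2293)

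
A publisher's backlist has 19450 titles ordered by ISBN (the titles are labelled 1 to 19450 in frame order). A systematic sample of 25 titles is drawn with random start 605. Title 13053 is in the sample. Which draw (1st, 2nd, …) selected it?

k = 19450/25 = 778
position = (13053 − 605)/778 + 1 = 12448/778 + 1 = 16 + 1 = 17

17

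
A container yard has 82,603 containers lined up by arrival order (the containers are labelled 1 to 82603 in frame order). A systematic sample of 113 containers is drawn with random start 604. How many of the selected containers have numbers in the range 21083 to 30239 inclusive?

12

k = 82603/113 = 731
First selection ≥ 21083: 604 + ⌈(21083−604)/731⌉·731 = 604 + 29×731 = 21803
Last selection ≤ 30239: 604 + ⌊(30239−604)/731⌋·731 = 604 + 40×731 = 29844
Count = 40 − 29 + 1 = 12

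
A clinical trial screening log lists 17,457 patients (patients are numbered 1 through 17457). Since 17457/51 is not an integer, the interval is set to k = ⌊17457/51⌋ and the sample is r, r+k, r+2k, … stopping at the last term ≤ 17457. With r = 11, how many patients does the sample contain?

52

k = ⌊17457/51⌋ = 342
Achieved size = ⌊(17457 − 11)/342⌋ + 1 = ⌊17446/342⌋ + 1 = 51 + 1 = 52
(last selection: 11 + 51×342 = 17453 ≤ 17457; next would be 17795 > 17457)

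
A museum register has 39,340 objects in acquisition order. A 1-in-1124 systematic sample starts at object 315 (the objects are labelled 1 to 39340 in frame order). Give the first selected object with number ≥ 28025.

k = 1124
Steps past start: ⌈(28025 − 315)/1124⌉ = ⌈27710/1124⌉ = 25
Selected object: 315 + 25×1124 = 28415

28415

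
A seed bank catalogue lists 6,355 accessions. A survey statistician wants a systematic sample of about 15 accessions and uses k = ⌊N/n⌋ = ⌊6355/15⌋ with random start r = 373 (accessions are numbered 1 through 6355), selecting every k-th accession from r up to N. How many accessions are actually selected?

15

k = ⌊6355/15⌋ = 423
Achieved size = ⌊(6355 − 373)/423⌋ + 1 = ⌊5982/423⌋ + 1 = 14 + 1 = 15
(last selection: 373 + 14×423 = 6295 ≤ 6355; next would be 6718 > 6355)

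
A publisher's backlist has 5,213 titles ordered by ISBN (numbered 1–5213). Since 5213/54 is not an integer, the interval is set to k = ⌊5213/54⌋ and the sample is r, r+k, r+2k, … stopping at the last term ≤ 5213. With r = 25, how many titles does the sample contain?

55

k = ⌊5213/54⌋ = 96
Achieved size = ⌊(5213 − 25)/96⌋ + 1 = ⌊5188/96⌋ + 1 = 54 + 1 = 55
(last selection: 25 + 54×96 = 5209 ≤ 5213; next would be 5305 > 5213)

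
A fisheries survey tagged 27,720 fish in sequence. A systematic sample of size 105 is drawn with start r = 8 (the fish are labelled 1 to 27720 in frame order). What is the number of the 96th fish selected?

k = 27720/105 = 264
96th selection = r + (96−1)·k = 8 + 95×264 = 8 + 25080 = 25088

25088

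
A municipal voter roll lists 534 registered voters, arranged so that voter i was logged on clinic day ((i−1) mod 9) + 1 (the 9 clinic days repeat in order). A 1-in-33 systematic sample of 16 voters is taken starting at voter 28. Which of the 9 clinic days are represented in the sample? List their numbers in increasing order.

Consecutive selections differ by k = 33, so their clinic day numbers differ by 33 mod 9 = 6.
gcd(33, 9) = 3, so the sample visits 9/3 = 3 distinct residues mod 9.
Start 28 is clinic day 1; the clinic days hit are 1, 4, 7.

1, 4, 7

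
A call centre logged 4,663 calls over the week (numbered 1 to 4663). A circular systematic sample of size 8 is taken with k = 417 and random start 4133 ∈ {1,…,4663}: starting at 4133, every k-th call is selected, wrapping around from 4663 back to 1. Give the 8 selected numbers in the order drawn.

Selection 1: 4133
Selection 2: 4133 + 417 = 4550
Selection 3: 4550 + 417 = 4967 → 4967 − 4663 = 304
Selection 4: 304 + 417 = 721
Selection 5: 721 + 417 = 1138
Selection 6: 1138 + 417 = 1555
Selection 7: 1555 + 417 = 1972
Selection 8: 1972 + 417 = 2389

4133, 4550, 304, 721, 1138, 1555, 1972, 2389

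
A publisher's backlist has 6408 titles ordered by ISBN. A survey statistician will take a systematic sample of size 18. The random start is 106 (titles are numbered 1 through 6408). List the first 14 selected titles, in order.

106, 462, 818, 1174, 1530, 1886, 2242, 2598, 2954, 3310, 3666, 4022, 4378, 4734

k = N/n = 6408/18 = 356
title 1: 106
title 2: 106 + 356 = 462
title 3: 462 + 356 = 818
title 4: 818 + 356 = 1174
title 5: 1174 + 356 = 1530
title 6: 1530 + 356 = 1886
title 7: 1886 + 356 = 2242
title 8: 2242 + 356 = 2598
title 9: 2598 + 356 = 2954
title 10: 2954 + 356 = 3310
title 11: 3310 + 356 = 3666
title 12: 3666 + 356 = 4022
title 13: 4022 + 356 = 4378
title 14: 4378 + 356 = 4734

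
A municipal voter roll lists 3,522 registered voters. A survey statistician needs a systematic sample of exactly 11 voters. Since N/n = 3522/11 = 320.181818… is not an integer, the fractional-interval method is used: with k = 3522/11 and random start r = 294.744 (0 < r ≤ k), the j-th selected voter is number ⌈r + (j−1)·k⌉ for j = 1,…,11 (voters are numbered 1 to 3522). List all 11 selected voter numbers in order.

j=1: r + 0k = 294.744 → ⌈·⌉ = 295
j=2: r + 1k = 614.925818… → ⌈·⌉ = 615
j=3: r + 2k = 935.107636… → ⌈·⌉ = 936
j=4: r + 3k = 1255.289454… → ⌈·⌉ = 1256
j=5: r + 4k = 1575.471272… → ⌈·⌉ = 1576
j=6: r + 5k = 1895.653090… → ⌈·⌉ = 1896
j=7: r + 6k = 2215.834909… → ⌈·⌉ = 2216
j=8: r + 7k = 2536.016727… → ⌈·⌉ = 2537
j=9: r + 8k = 2856.198545… → ⌈·⌉ = 2857
j=10: r + 9k = 3176.380363… → ⌈·⌉ = 3177
j=11: r + 10k = 3496.562181… → ⌈·⌉ = 3497

295, 615, 936, 1256, 1576, 1896, 2216, 2537, 2857, 3177, 3497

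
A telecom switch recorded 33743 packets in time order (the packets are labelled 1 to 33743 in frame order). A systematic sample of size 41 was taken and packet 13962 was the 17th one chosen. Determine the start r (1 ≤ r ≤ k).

k = 33743/41 = 823
r = 13962 − (17−1)×823 = 13962 − 13168 = 794

794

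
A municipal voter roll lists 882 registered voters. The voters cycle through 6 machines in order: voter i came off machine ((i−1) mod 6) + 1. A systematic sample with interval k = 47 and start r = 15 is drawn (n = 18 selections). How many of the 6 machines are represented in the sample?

6

Consecutive selections differ by k = 47, so their machine numbers differ by 47 mod 6 = 5.
gcd(47, 6) = 1, so the sample visits 6/1 = 6 distinct residues mod 6.
Start 15 is machine 3; the machines hit are 1, 2, 3, 4, 5, 6.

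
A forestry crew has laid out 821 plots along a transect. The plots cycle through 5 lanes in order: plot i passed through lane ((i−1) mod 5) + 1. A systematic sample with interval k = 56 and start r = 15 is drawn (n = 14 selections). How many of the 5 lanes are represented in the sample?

5

Consecutive selections differ by k = 56, so their lane numbers differ by 56 mod 5 = 1.
gcd(56, 5) = 1, so the sample visits 5/1 = 5 distinct residues mod 5.
Start 15 is lane 5; the lanes hit are 1, 2, 3, 4, 5.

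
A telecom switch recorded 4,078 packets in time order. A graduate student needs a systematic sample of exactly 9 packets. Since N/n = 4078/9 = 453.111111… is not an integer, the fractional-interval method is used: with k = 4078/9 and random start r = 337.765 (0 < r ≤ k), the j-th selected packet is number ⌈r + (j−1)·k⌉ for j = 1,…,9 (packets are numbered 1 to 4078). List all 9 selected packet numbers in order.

338, 791, 1244, 1698, 2151, 2604, 3057, 3510, 3963

j=1: r + 0k = 337.765 → ⌈·⌉ = 338
j=2: r + 1k = 790.876111… → ⌈·⌉ = 791
j=3: r + 2k = 1243.987222… → ⌈·⌉ = 1244
j=4: r + 3k = 1697.098333… → ⌈·⌉ = 1698
j=5: r + 4k = 2150.209444… → ⌈·⌉ = 2151
j=6: r + 5k = 2603.320555… → ⌈·⌉ = 2604
j=7: r + 6k = 3056.431666… → ⌈·⌉ = 3057
j=8: r + 7k = 3509.542777… → ⌈·⌉ = 3510
j=9: r + 8k = 3962.653888… → ⌈·⌉ = 3963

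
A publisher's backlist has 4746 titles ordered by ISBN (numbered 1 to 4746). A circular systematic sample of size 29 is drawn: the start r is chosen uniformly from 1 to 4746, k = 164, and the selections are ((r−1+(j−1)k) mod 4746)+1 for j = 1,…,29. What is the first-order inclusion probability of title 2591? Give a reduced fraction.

29/4746

For each position j, as r ranges over 1…4746 the j-th selection hits every title exactly once, so title 2591 is selected for exactly 29 of the 4746 starts.
Inclusion probability = 29/4746.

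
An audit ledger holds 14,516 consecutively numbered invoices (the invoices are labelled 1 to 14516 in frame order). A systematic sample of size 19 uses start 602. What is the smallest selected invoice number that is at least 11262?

11298

k = 14516/19 = 764
Steps past start: ⌈(11262 − 602)/764⌉ = ⌈10660/764⌉ = 14
Selected invoice: 602 + 14×764 = 11298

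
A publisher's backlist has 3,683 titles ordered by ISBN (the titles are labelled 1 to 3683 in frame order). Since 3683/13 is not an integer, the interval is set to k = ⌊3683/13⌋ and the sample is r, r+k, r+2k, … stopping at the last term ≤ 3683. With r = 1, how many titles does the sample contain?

14

k = ⌊3683/13⌋ = 283
Achieved size = ⌊(3683 − 1)/283⌋ + 1 = ⌊3682/283⌋ + 1 = 13 + 1 = 14
(last selection: 1 + 13×283 = 3680 ≤ 3683; next would be 3963 > 3683)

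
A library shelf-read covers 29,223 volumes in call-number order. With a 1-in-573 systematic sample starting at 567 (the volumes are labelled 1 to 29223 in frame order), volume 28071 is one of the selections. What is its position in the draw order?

49

k = 573
position = (28071 − 567)/573 + 1 = 27504/573 + 1 = 48 + 1 = 49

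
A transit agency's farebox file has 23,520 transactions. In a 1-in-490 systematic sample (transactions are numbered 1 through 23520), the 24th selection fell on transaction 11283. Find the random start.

13

k = 490
r = 11283 − (24−1)×490 = 11283 − 11270 = 13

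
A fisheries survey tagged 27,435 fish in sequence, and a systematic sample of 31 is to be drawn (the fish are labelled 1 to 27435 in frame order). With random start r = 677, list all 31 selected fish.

677, 1562, 2447, 3332, 4217, 5102, 5987, 6872, 7757, 8642, 9527, 10412, 11297, 12182, 13067, 13952, 14837, 15722, 16607, 17492, 18377, 19262, 20147, 21032, 21917, 22802, 23687, 24572, 25457, 26342, 27227

k = N/n = 27435/31 = 885
fish 1: 677
fish 2: 677 + 885 = 1562
fish 3: 1562 + 885 = 2447
fish 4: 2447 + 885 = 3332
fish 5: 3332 + 885 = 4217
fish 6: 4217 + 885 = 5102
fish 7: 5102 + 885 = 5987
fish 8: 5987 + 885 = 6872
fish 9: 6872 + 885 = 7757
fish 10: 7757 + 885 = 8642
fish 11: 8642 + 885 = 9527
fish 12: 9527 + 885 = 10412
fish 13: 10412 + 885 = 11297
fish 14: 11297 + 885 = 12182
fish 15: 12182 + 885 = 13067
fish 16: 13067 + 885 = 13952
fish 17: 13952 + 885 = 14837
fish 18: 14837 + 885 = 15722
fish 19: 15722 + 885 = 16607
fish 20: 16607 + 885 = 17492
fish 21: 17492 + 885 = 18377
fish 22: 18377 + 885 = 19262
fish 23: 19262 + 885 = 20147
fish 24: 20147 + 885 = 21032
fish 25: 21032 + 885 = 21917
fish 26: 21917 + 885 = 22802
fish 27: 22802 + 885 = 23687
fish 28: 23687 + 885 = 24572
fish 29: 24572 + 885 = 25457
fish 30: 25457 + 885 = 26342
fish 31: 26342 + 885 = 27227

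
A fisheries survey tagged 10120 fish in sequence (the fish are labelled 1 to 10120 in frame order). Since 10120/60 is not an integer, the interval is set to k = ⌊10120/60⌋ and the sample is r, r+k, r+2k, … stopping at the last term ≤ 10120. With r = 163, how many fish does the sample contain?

60

k = ⌊10120/60⌋ = 168
Achieved size = ⌊(10120 − 163)/168⌋ + 1 = ⌊9957/168⌋ + 1 = 59 + 1 = 60
(last selection: 163 + 59×168 = 10075 ≤ 10120; next would be 10243 > 10120)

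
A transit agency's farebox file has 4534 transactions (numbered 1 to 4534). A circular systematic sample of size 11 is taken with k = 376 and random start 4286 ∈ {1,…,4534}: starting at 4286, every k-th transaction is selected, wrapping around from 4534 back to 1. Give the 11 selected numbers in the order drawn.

Selection 1: 4286
Selection 2: 4286 + 376 = 4662 → 4662 − 4534 = 128
Selection 3: 128 + 376 = 504
Selection 4: 504 + 376 = 880
Selection 5: 880 + 376 = 1256
Selection 6: 1256 + 376 = 1632
Selection 7: 1632 + 376 = 2008
Selection 8: 2008 + 376 = 2384
Selection 9: 2384 + 376 = 2760
Selection 10: 2760 + 376 = 3136
Selection 11: 3136 + 376 = 3512

4286, 128, 504, 880, 1256, 1632, 2008, 2384, 2760, 3136, 3512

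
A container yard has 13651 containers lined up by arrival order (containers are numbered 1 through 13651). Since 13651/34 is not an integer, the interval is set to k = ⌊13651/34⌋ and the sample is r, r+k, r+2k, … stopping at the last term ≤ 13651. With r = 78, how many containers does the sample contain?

k = ⌊13651/34⌋ = 401
Achieved size = ⌊(13651 − 78)/401⌋ + 1 = ⌊13573/401⌋ + 1 = 33 + 1 = 34
(last selection: 78 + 33×401 = 13311 ≤ 13651; next would be 13712 > 13651)

34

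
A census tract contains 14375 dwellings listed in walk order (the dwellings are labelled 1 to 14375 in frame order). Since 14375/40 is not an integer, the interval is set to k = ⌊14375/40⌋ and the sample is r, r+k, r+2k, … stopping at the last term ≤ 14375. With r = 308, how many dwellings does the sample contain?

40

k = ⌊14375/40⌋ = 359
Achieved size = ⌊(14375 − 308)/359⌋ + 1 = ⌊14067/359⌋ + 1 = 39 + 1 = 40
(last selection: 308 + 39×359 = 14309 ≤ 14375; next would be 14668 > 14375)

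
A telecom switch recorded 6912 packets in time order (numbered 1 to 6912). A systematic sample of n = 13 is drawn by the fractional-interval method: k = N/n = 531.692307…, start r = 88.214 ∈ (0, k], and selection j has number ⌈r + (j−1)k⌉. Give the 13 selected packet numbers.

89, 620, 1152, 1684, 2215, 2747, 3279, 3811, 4342, 4874, 5406, 5937, 6469

j=1: r + 0k = 88.214 → ⌈·⌉ = 89
j=2: r + 1k = 619.906307… → ⌈·⌉ = 620
j=3: r + 2k = 1151.598615… → ⌈·⌉ = 1152
j=4: r + 3k = 1683.290923… → ⌈·⌉ = 1684
j=5: r + 4k = 2214.983230… → ⌈·⌉ = 2215
j=6: r + 5k = 2746.675538… → ⌈·⌉ = 2747
j=7: r + 6k = 3278.367846… → ⌈·⌉ = 3279
j=8: r + 7k = 3810.060153… → ⌈·⌉ = 3811
j=9: r + 8k = 4341.752461… → ⌈·⌉ = 4342
j=10: r + 9k = 4873.444769… → ⌈·⌉ = 4874
j=11: r + 10k = 5405.137076… → ⌈·⌉ = 5406
j=12: r + 11k = 5936.829384… → ⌈·⌉ = 5937
j=13: r + 12k = 6468.521692… → ⌈·⌉ = 6469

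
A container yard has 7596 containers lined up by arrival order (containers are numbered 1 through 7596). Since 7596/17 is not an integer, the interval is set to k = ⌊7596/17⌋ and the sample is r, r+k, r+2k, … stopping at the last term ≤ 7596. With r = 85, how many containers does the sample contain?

17

k = ⌊7596/17⌋ = 446
Achieved size = ⌊(7596 − 85)/446⌋ + 1 = ⌊7511/446⌋ + 1 = 16 + 1 = 17
(last selection: 85 + 16×446 = 7221 ≤ 7596; next would be 7667 > 7596)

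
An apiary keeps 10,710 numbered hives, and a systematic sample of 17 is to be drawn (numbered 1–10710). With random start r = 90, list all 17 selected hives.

90, 720, 1350, 1980, 2610, 3240, 3870, 4500, 5130, 5760, 6390, 7020, 7650, 8280, 8910, 9540, 10170

k = N/n = 10710/17 = 630
hive 1: 90
hive 2: 90 + 630 = 720
hive 3: 720 + 630 = 1350
hive 4: 1350 + 630 = 1980
hive 5: 1980 + 630 = 2610
hive 6: 2610 + 630 = 3240
hive 7: 3240 + 630 = 3870
hive 8: 3870 + 630 = 4500
hive 9: 4500 + 630 = 5130
hive 10: 5130 + 630 = 5760
hive 11: 5760 + 630 = 6390
hive 12: 6390 + 630 = 7020
hive 13: 7020 + 630 = 7650
hive 14: 7650 + 630 = 8280
hive 15: 8280 + 630 = 8910
hive 16: 8910 + 630 = 9540
hive 17: 9540 + 630 = 10170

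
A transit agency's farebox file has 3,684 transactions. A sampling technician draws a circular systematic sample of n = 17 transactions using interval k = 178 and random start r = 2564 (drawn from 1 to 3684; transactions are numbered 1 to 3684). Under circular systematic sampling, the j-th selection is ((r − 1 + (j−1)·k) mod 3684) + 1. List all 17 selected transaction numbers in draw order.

Selection 1: 2564
Selection 2: 2564 + 178 = 2742
Selection 3: 2742 + 178 = 2920
Selection 4: 2920 + 178 = 3098
Selection 5: 3098 + 178 = 3276
Selection 6: 3276 + 178 = 3454
Selection 7: 3454 + 178 = 3632
Selection 8: 3632 + 178 = 3810 → 3810 − 3684 = 126
Selection 9: 126 + 178 = 304
Selection 10: 304 + 178 = 482
Selection 11: 482 + 178 = 660
Selection 12: 660 + 178 = 838
Selection 13: 838 + 178 = 1016
Selection 14: 1016 + 178 = 1194
Selection 15: 1194 + 178 = 1372
Selection 16: 1372 + 178 = 1550
Selection 17: 1550 + 178 = 1728

2564, 2742, 2920, 3098, 3276, 3454, 3632, 126, 304, 482, 660, 838, 1016, 1194, 1372, 1550, 1728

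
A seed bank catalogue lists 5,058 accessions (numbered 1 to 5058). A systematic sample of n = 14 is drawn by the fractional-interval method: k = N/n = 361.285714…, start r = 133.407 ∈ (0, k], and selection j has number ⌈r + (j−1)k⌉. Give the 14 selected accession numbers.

134, 495, 856, 1218, 1579, 1940, 2302, 2663, 3024, 3385, 3747, 4108, 4469, 4831

j=1: r + 0k = 133.407 → ⌈·⌉ = 134
j=2: r + 1k = 494.692714… → ⌈·⌉ = 495
j=3: r + 2k = 855.978428… → ⌈·⌉ = 856
j=4: r + 3k = 1217.264142… → ⌈·⌉ = 1218
j=5: r + 4k = 1578.549857… → ⌈·⌉ = 1579
j=6: r + 5k = 1939.835571… → ⌈·⌉ = 1940
j=7: r + 6k = 2301.121285… → ⌈·⌉ = 2302
j=8: r + 7k = 2662.407 → ⌈·⌉ = 2663
j=9: r + 8k = 3023.692714… → ⌈·⌉ = 3024
j=10: r + 9k = 3384.978428… → ⌈·⌉ = 3385
j=11: r + 10k = 3746.264142… → ⌈·⌉ = 3747
j=12: r + 11k = 4107.549857… → ⌈·⌉ = 4108
j=13: r + 12k = 4468.835571… → ⌈·⌉ = 4469
j=14: r + 13k = 4830.121285… → ⌈·⌉ = 4831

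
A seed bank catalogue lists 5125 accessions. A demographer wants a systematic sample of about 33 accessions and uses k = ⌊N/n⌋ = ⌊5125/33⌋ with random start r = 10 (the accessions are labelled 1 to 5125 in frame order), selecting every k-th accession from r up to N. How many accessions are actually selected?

k = ⌊5125/33⌋ = 155
Achieved size = ⌊(5125 − 10)/155⌋ + 1 = ⌊5115/155⌋ + 1 = 33 + 1 = 34
(last selection: 10 + 33×155 = 5125 ≤ 5125; next would be 5280 > 5125)

34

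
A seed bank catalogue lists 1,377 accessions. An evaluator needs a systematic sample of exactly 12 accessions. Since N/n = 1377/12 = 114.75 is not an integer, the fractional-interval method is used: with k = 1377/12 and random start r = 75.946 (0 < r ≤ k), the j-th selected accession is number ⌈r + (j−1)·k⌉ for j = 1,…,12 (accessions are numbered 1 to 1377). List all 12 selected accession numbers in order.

76, 191, 306, 421, 535, 650, 765, 880, 994, 1109, 1224, 1339

j=1: r + 0k = 75.946 → ⌈·⌉ = 76
j=2: r + 1k = 190.696 → ⌈·⌉ = 191
j=3: r + 2k = 305.446 → ⌈·⌉ = 306
j=4: r + 3k = 420.196 → ⌈·⌉ = 421
j=5: r + 4k = 534.946 → ⌈·⌉ = 535
j=6: r + 5k = 649.696 → ⌈·⌉ = 650
j=7: r + 6k = 764.446 → ⌈·⌉ = 765
j=8: r + 7k = 879.196 → ⌈·⌉ = 880
j=9: r + 8k = 993.946 → ⌈·⌉ = 994
j=10: r + 9k = 1108.696 → ⌈·⌉ = 1109
j=11: r + 10k = 1223.446 → ⌈·⌉ = 1224
j=12: r + 11k = 1338.196 → ⌈·⌉ = 1339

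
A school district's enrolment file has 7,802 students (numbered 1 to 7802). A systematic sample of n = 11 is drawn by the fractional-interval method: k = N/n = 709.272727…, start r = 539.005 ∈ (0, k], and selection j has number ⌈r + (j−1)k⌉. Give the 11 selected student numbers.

j=1: r + 0k = 539.005 → ⌈·⌉ = 540
j=2: r + 1k = 1248.277727… → ⌈·⌉ = 1249
j=3: r + 2k = 1957.550454… → ⌈·⌉ = 1958
j=4: r + 3k = 2666.823181… → ⌈·⌉ = 2667
j=5: r + 4k = 3376.095909… → ⌈·⌉ = 3377
j=6: r + 5k = 4085.368636… → ⌈·⌉ = 4086
j=7: r + 6k = 4794.641363… → ⌈·⌉ = 4795
j=8: r + 7k = 5503.914090… → ⌈·⌉ = 5504
j=9: r + 8k = 6213.186818… → ⌈·⌉ = 6214
j=10: r + 9k = 6922.459545… → ⌈·⌉ = 6923
j=11: r + 10k = 7631.732272… → ⌈·⌉ = 7632

540, 1249, 1958, 2667, 3377, 4086, 4795, 5504, 6214, 6923, 7632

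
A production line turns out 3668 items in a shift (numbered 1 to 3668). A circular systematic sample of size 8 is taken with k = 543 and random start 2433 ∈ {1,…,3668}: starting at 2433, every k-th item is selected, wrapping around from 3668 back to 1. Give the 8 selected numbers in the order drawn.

2433, 2976, 3519, 394, 937, 1480, 2023, 2566

Selection 1: 2433
Selection 2: 2433 + 543 = 2976
Selection 3: 2976 + 543 = 3519
Selection 4: 3519 + 543 = 4062 → 4062 − 3668 = 394
Selection 5: 394 + 543 = 937
Selection 6: 937 + 543 = 1480
Selection 7: 1480 + 543 = 2023
Selection 8: 2023 + 543 = 2566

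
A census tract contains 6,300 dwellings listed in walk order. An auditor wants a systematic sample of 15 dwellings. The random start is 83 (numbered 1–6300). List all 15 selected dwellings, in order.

83, 503, 923, 1343, 1763, 2183, 2603, 3023, 3443, 3863, 4283, 4703, 5123, 5543, 5963

k = N/n = 6300/15 = 420
dwelling 1: 83
dwelling 2: 83 + 420 = 503
dwelling 3: 503 + 420 = 923
dwelling 4: 923 + 420 = 1343
dwelling 5: 1343 + 420 = 1763
dwelling 6: 1763 + 420 = 2183
dwelling 7: 2183 + 420 = 2603
dwelling 8: 2603 + 420 = 3023
dwelling 9: 3023 + 420 = 3443
dwelling 10: 3443 + 420 = 3863
dwelling 11: 3863 + 420 = 4283
dwelling 12: 4283 + 420 = 4703
dwelling 13: 4703 + 420 = 5123
dwelling 14: 5123 + 420 = 5543
dwelling 15: 5543 + 420 = 5963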